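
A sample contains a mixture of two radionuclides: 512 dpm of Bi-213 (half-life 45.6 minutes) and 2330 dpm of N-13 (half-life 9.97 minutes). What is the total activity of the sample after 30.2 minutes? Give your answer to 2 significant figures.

610 dpm

Bi-213: 512 × (1/2)^(30.2/45.6) = 512 × (1/2)^0.66228 ≈ 323.52 dpm.
N-13: 2330 × (1/2)^(30.2/9.97) = 2330 × (1/2)^3.0291 ≈ 285.44 dpm.
Total = 323.52 + 285.44 ≈ 608.96 dpm.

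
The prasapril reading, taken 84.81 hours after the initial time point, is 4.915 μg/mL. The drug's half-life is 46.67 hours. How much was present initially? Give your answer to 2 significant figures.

17 μg/mL

Number of half-lives elapsed: n = 84.81/46.67 ≈ 1.8172.
A₀ = A × 2^n = 4.915 × 2^1.8172 = 4.915 × 3.524 ≈ 17.321 μg/mL.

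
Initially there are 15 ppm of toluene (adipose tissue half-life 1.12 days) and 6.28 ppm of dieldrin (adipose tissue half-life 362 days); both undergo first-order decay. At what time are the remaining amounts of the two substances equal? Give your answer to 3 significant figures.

1.41 days

Set 15·(1/2)^(t/1.12) = 6.28·(1/2)^(t/362).
Taking log₂: log₂(15/6.28) = t·(1/1.12 − 1/362).
log₂(2.3885) = 1.2561; 1/1.12 − 1/362 = 0.89009.
t = 1.2561 / 0.89009 ≈ 1.4112 days.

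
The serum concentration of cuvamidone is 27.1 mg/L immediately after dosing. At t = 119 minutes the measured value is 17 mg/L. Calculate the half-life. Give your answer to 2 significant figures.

A/A₀ = 17/27.1 ≈ 0.62731.
n = log₂(1.5941) ≈ 0.67276 half-lives elapsed in 119 minutes.
t½ = 119/0.67276 ≈ 176.88 minutes.

180 minutes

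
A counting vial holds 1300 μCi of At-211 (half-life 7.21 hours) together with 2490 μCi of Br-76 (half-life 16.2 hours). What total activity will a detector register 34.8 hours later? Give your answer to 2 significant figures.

610 μCi

At-211: 1300 × (1/2)^(34.8/7.21) = 1300 × (1/2)^4.8266 ≈ 45.812 μCi.
Br-76: 2490 × (1/2)^(34.8/16.2) = 2490 × (1/2)^2.1481 ≈ 561.75 μCi.
Total = 45.812 + 561.75 ≈ 607.56 μCi.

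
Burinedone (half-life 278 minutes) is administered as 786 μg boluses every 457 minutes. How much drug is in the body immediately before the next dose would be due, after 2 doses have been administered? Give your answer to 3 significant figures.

The 2 doses were given 914, 457 minutes ago.
Total = 786·(1/2)^(914/278) + 786·(1/2)^(457/278)
      = 80.483 + 251.51 ≈ 332 μg.

332 μg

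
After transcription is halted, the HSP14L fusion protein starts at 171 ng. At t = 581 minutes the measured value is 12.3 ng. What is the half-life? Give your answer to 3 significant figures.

153 minutes

A/A₀ = 12.3/171 ≈ 0.07193.
n = log₂(13.902) ≈ 3.7973 half-lives elapsed in 581 minutes.
t½ = 581/3.7973 ≈ 153 minutes.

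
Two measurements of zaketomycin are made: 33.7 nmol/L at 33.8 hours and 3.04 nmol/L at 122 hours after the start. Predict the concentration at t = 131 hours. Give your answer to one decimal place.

Over Δt = 122 − 33.8 = 88.2 hours, the level fell by a factor of 33.7/3.04 ≈ 11.086.
n = log₂(11.086) ≈ 3.4706 half-lives, so t½ = 88.2/3.4706 ≈ 25.413 hours.
From t = 122 to t = 131: 3.04 × (1/2)^((131−122)/25.413) ≈ 2.3783 nmol/L.

2.4 nmol/L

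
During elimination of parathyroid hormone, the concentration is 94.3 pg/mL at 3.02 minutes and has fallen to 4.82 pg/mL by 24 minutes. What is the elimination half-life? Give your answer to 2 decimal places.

4.89 minutes

Over Δt = 24 − 3.02 = 20.98 minutes, the level fell by a factor of 94.3/4.82 ≈ 19.564.
n = log₂(19.564) ≈ 4.2902 half-lives, so t½ = 20.98/4.2902 ≈ 4.8903 minutes.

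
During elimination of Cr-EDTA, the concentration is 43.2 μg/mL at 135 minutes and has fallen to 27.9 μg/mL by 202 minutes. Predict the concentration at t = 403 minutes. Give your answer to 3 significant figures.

7.52 μg/mL

Over Δt = 202 − 135 = 67 minutes, the level fell by a factor of 43.2/27.9 ≈ 1.5484.
n = log₂(1.5484) ≈ 0.63077 half-lives, so t½ = 67/0.63077 ≈ 106.22 minutes.
From t = 202 to t = 403: 27.9 × (1/2)^((403−202)/106.22) ≈ 7.5156 μg/mL.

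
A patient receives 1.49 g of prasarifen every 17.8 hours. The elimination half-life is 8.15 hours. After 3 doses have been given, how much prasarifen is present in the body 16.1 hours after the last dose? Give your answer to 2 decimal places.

The 3 doses were given 51.7, 33.9, 16.1 hours ago.
Total = 1.49·(1/2)^(51.7/8.15) + 1.49·(1/2)^(33.9/8.15) + 1.49·(1/2)^(16.1/8.15)
      = 0.018348 + 0.083378 + 0.37889 ≈ 0.48062 g.

0.48 g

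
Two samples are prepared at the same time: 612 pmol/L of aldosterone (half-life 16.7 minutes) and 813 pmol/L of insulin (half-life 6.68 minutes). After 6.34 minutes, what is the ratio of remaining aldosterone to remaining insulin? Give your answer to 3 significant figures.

aldosterone: 612 × (1/2)^(6.34/16.7) = 612 × (1/2)^0.37964 ≈ 470.4 pmol/L.
insulin: 813 × (1/2)^(6.34/6.68) = 813 × (1/2)^0.9491 ≈ 421.1 pmol/L.
Ratio ≈ 470.4 / 421.1 ≈ 1.1171.

1.12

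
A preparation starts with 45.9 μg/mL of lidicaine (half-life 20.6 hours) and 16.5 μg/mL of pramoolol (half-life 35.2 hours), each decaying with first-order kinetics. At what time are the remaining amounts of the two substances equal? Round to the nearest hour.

73 hours

Set 45.9·(1/2)^(t/20.6) = 16.5·(1/2)^(t/35.2).
Taking log₂: log₂(45.9/16.5) = t·(1/20.6 − 1/35.2).
log₂(2.7818) = 1.476; 1/20.6 − 1/35.2 = 0.020135.
t = 1.476 / 0.020135 ≈ 73.308 hours.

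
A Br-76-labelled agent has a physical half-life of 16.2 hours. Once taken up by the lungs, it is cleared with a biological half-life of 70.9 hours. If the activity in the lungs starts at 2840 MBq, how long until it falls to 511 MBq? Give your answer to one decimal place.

1/t_eff = 1/t_phys + 1/t_biol = 1/16.2 + 1/70.9 = 0.075833 per hour.
t_eff = 16.2 × 70.9 / (16.2 + 70.9) ≈ 13.187 hours.
n = log₂(2840/511) ≈ 2.4745; t = 2.4745 × 13.187 ≈ 32.631 hours.

32.6 hours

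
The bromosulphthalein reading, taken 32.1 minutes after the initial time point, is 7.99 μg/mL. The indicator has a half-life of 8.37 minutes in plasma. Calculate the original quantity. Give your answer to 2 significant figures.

110 μg/mL

Number of half-lives elapsed: n = 32.1/8.37 ≈ 3.8351.
A₀ = A × 2^n = 7.99 × 2^3.8351 = 7.99 × 14.272 ≈ 114.03 μg/mL.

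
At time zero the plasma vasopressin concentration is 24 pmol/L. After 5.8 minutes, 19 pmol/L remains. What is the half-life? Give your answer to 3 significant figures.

A/A₀ = 19/24 ≈ 0.79167.
n = log₂(1.2632) ≈ 0.33703 half-lives elapsed in 5.8 minutes.
t½ = 5.8/0.33703 ≈ 17.209 minutes.

17.2 minutes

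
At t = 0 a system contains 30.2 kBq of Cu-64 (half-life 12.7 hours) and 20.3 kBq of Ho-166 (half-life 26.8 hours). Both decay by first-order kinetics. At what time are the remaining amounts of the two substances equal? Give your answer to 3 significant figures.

Set 30.2·(1/2)^(t/12.7) = 20.3·(1/2)^(t/26.8).
Taking log₂: log₂(30.2/20.3) = t·(1/12.7 − 1/26.8).
log₂(1.4877) = 0.57307; 1/12.7 − 1/26.8 = 0.041427.
t = 0.57307 / 0.041427 ≈ 13.833 hours.

13.8 hours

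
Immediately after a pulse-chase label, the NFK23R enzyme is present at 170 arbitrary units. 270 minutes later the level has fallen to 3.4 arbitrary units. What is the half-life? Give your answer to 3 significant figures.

47.8 minutes

A/A₀ = 3.4/170 ≈ 0.02.
n = log₂(50) ≈ 5.6439 half-lives elapsed in 270 minutes.
t½ = 270/5.6439 ≈ 47.84 minutes.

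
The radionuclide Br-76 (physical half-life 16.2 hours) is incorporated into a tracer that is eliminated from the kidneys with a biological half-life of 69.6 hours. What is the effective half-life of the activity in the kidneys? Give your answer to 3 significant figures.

13.1 hours

1/t_eff = 1/t_phys + 1/t_biol = 1/16.2 + 1/69.6 = 0.076096 per hour.
t_eff = 16.2 × 69.6 / (16.2 + 69.6) ≈ 13.141 hours.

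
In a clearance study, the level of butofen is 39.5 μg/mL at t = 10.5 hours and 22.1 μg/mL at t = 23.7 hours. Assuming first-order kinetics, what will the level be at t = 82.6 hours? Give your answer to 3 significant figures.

Over Δt = 23.7 − 10.5 = 13.2 hours, the level fell by a factor of 39.5/22.1 ≈ 1.7873.
n = log₂(1.7873) ≈ 0.83781 half-lives, so t½ = 13.2/0.83781 ≈ 15.755 hours.
From t = 23.7 to t = 82.6: 22.1 × (1/2)^((82.6−23.7)/15.755) ≈ 1.6559 μg/mL.

1.66 μg/mL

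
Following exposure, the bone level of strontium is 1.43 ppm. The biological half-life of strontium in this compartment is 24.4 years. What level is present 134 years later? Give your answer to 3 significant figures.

Number of half-lives: n = 134/24.4 ≈ 5.4918.
Remaining = 1.43 × (1/2)^5.4918 = 1.43 × 0.022223 ≈ 0.031779 ppm.

0.0318 ppm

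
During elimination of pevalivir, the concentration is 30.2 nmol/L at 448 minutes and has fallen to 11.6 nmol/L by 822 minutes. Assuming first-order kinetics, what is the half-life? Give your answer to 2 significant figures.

270 minutes

Over Δt = 822 − 448 = 374 minutes, the level fell by a factor of 30.2/11.6 ≈ 2.6034.
n = log₂(2.6034) ≈ 1.3804 half-lives, so t½ = 374/1.3804 ≈ 270.93 minutes.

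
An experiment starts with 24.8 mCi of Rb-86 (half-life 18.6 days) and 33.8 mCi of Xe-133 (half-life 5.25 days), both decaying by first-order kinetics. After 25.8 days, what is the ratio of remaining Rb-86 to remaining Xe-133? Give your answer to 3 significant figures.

Rb-86: 24.8 × (1/2)^(25.8/18.6) = 24.8 × (1/2)^1.3871 ≈ 9.4819 mCi.
Xe-133: 33.8 × (1/2)^(25.8/5.25) = 33.8 × (1/2)^4.9143 ≈ 1.1209 mCi.
Ratio ≈ 9.4819 / 1.1209 ≈ 8.4591.

8.46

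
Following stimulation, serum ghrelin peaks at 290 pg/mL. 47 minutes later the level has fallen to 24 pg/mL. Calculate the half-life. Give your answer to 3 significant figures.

13.1 minutes

A/A₀ = 24/290 ≈ 0.082759.
n = log₂(12.083) ≈ 3.5949 half-lives elapsed in 47 minutes.
t½ = 47/3.5949 ≈ 13.074 minutes.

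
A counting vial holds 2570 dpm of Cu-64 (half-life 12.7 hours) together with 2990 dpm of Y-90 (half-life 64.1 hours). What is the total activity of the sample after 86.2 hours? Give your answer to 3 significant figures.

Cu-64: 2570 × (1/2)^(86.2/12.7) = 2570 × (1/2)^6.7874 ≈ 23.266 dpm.
Y-90: 2990 × (1/2)^(86.2/64.1) = 2990 × (1/2)^1.3448 ≈ 1177.2 dpm.
Total = 23.266 + 1177.2 ≈ 1200.5 dpm.

1200 dpm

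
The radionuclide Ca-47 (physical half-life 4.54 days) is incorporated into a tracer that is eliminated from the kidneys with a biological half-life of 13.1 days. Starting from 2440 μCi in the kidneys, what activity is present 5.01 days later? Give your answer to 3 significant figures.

871 μCi

1/t_eff = 1/t_phys + 1/t_biol = 1/4.54 + 1/13.1 = 0.2966 per day.
t_eff = 4.54 × 13.1 / (4.54 + 13.1) ≈ 3.3715 days.
Remaining = 2440 × (1/2)^(5.01/3.3715) = 2440 × (1/2)^1.486 ≈ 871.1 μCi.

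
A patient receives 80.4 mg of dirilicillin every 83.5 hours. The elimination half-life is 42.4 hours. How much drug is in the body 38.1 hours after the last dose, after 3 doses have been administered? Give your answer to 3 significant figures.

57.0 mg

The 3 doses were given 205.1, 121.6, 38.1 hours ago.
Total = 80.4·(1/2)^(205.1/42.4) + 80.4·(1/2)^(121.6/42.4) + 80.4·(1/2)^(38.1/42.4)
      = 2.8125 + 11.013 + 43.128 ≈ 56.954 mg.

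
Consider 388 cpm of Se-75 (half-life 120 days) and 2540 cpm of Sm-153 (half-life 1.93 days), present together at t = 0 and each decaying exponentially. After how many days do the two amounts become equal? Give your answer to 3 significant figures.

Set 388·(1/2)^(t/120) = 2540·(1/2)^(t/1.93).
Taking log₂: log₂(388/2540) = t·(1/120 − 1/1.93).
log₂(0.15276) = -2.7107; 1/120 − 1/1.93 = -0.5098.
t = -2.7107 / -0.5098 ≈ 5.3172 days.

5.32 days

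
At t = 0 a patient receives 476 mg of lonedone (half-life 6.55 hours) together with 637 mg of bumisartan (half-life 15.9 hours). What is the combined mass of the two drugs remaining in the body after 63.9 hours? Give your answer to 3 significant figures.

39.8 mg

lonedone: 476 × (1/2)^(63.9/6.55) = 476 × (1/2)^9.7557 ≈ 0.55061 mg.
bumisartan: 637 × (1/2)^(63.9/15.9) = 637 × (1/2)^4.0189 ≈ 39.295 mg.
Total = 0.55061 + 39.295 ≈ 39.846 mg.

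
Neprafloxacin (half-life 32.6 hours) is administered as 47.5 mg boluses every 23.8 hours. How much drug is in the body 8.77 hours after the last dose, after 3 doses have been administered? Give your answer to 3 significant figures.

The 3 doses were given 56.37, 32.57, 8.77 hours ago.
Total = 47.5·(1/2)^(56.37/32.6) + 47.5·(1/2)^(32.57/32.6) + 47.5·(1/2)^(8.77/32.6)
      = 14.327 + 23.765 + 39.419 ≈ 77.512 mg.

77.5 mg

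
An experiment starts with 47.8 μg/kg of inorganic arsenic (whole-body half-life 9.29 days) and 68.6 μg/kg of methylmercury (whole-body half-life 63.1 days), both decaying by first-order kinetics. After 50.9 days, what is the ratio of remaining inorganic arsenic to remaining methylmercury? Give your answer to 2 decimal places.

0.03

inorganic arsenic: 47.8 × (1/2)^(50.9/9.29) = 47.8 × (1/2)^5.479 ≈ 1.0717 μg/kg.
methylmercury: 68.6 × (1/2)^(50.9/63.1) = 68.6 × (1/2)^0.80666 ≈ 39.219 μg/kg.
Ratio ≈ 1.0717 / 39.219 ≈ 0.027327.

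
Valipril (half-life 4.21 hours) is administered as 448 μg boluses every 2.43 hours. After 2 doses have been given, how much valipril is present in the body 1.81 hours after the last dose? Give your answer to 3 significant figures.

The 2 doses were given 4.24, 1.81 hours ago.
Total = 448·(1/2)^(4.24/4.21) + 448·(1/2)^(1.81/4.21)
      = 222.9 + 332.55 ≈ 555.45 μg.

555 μg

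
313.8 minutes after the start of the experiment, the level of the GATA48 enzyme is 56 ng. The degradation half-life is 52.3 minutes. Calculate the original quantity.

3584 ng

Number of half-lives elapsed: n = 313.8/52.3 ≈ 6.
A₀ = A × 2^n = 56 × 2^6 = 56 × 64 ≈ 3584 ng.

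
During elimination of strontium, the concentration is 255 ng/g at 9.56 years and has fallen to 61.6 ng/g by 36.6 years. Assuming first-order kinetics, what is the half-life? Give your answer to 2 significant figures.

Over Δt = 36.6 − 9.56 = 27.04 years, the level fell by a factor of 255/61.6 ≈ 4.1396.
n = log₂(4.1396) ≈ 2.0495 half-lives, so t½ = 27.04/2.0495 ≈ 13.193 years.

13 years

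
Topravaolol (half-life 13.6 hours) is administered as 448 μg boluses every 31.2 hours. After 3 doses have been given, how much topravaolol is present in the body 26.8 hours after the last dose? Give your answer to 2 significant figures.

The 3 doses were given 89.2, 58, 26.8 hours ago.
Total = 448·(1/2)^(89.2/13.6) + 448·(1/2)^(58/13.6) + 448·(1/2)^(26.8/13.6)
      = 4.752 + 23.306 + 114.31 ≈ 142.37 μg.

140 μg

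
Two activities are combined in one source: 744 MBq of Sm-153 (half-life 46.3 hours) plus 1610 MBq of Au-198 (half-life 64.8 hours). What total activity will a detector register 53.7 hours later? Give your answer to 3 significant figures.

Sm-153: 744 × (1/2)^(53.7/46.3) = 744 × (1/2)^1.1598 ≈ 332.99 MBq.
Au-198: 1610 × (1/2)^(53.7/64.8) = 1610 × (1/2)^0.8287 ≈ 906.49 MBq.
Total = 332.99 + 906.49 ≈ 1239.5 MBq.

1240 MBq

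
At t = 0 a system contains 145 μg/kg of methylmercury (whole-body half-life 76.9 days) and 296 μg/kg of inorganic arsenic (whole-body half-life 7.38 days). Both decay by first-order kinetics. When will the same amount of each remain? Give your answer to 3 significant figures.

8.40 days

Set 145·(1/2)^(t/76.9) = 296·(1/2)^(t/7.38).
Taking log₂: log₂(145/296) = t·(1/76.9 − 1/7.38).
log₂(0.48986) = -1.0295; 1/76.9 − 1/7.38 = -0.1225.
t = -1.0295 / -0.1225 ≈ 8.4046 days.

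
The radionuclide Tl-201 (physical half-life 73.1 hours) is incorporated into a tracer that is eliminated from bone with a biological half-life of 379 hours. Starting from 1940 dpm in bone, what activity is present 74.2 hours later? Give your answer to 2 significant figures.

840 dpm

1/t_eff = 1/t_phys + 1/t_biol = 1/73.1 + 1/379 = 0.016318 per hour.
t_eff = 73.1 × 379 / (73.1 + 379) ≈ 61.28 hours.
Remaining = 1940 × (1/2)^(74.2/61.28) = 1940 × (1/2)^1.2108 ≈ 838.12 dpm.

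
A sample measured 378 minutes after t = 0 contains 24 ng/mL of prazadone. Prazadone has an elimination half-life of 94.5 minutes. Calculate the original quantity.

384 ng/mL

Number of half-lives elapsed: n = 378/94.5 ≈ 4.
A₀ = A × 2^n = 24 × 2^4 = 24 × 16 ≈ 384 ng/mL.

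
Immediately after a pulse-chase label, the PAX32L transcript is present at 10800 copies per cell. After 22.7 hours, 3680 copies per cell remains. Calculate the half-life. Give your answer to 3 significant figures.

14.6 hours

A/A₀ = 3680/10800 ≈ 0.34074.
n = log₂(2.9348) ≈ 1.5533 half-lives elapsed in 22.7 hours.
t½ = 22.7/1.5533 ≈ 14.614 hours.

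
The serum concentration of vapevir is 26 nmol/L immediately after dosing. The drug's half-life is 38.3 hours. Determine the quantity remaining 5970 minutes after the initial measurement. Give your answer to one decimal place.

4.3 nmol/L

Convert the elapsed time: 5970 minutes = 99.5 hours.
Number of half-lives: n = 99.5/38.3 ≈ 2.5979.
Remaining = 26 × (1/2)^2.5979 = 26 × 0.16518 ≈ 4.2946 nmol/L.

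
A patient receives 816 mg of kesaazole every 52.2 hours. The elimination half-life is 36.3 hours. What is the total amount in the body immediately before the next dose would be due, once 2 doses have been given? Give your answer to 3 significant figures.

The 2 doses were given 104.4, 52.2 hours ago.
Total = 816·(1/2)^(104.4/36.3) + 816·(1/2)^(52.2/36.3)
      = 111.15 + 301.16 ≈ 412.32 mg.

412 mg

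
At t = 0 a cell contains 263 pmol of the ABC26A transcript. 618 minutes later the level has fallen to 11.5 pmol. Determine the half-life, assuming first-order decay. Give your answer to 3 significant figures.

A/A₀ = 11.5/263 ≈ 0.043726.
n = log₂(22.87) ≈ 4.5154 half-lives elapsed in 618 minutes.
t½ = 618/4.5154 ≈ 136.87 minutes.

137 minutes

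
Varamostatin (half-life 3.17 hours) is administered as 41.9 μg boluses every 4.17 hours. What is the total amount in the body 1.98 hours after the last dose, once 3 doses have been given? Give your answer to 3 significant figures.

The 3 doses were given 10.32, 6.15, 1.98 hours ago.
Total = 41.9·(1/2)^(10.32/3.17) + 41.9·(1/2)^(6.15/3.17) + 41.9·(1/2)^(1.98/3.17)
      = 4.3874 + 10.919 + 27.176 ≈ 42.483 μg.

42.5 μg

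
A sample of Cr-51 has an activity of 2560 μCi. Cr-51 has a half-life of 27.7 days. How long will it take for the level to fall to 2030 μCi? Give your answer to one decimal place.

9.3 days

Fraction remaining = 2030/2560 ≈ 0.79297.
n = log₂(2560/2030) = ln(1.2611)/ln 2 ≈ 0.33466 half-lives.
t = n × t½ = 0.33466 × 27.7 ≈ 9.2702 days.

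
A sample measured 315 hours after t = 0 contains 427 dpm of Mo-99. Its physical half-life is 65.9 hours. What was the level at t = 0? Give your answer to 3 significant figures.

Number of half-lives elapsed: n = 315/65.9 ≈ 4.78.
A₀ = A × 2^n = 427 × 2^4.78 = 427 × 27.474 ≈ 11731 dpm.

11700 dpm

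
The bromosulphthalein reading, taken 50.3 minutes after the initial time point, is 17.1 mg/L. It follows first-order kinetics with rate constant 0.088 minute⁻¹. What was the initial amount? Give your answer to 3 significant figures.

t½ = ln 2 / k = 0.69315 / 0.088 ≈ 7.8767 minutes.
Number of half-lives elapsed: n = 50.3/7.8767 ≈ 6.3859.
A₀ = A × 2^n = 17.1 × 2^6.3859 = 17.1 × 83.63 ≈ 1430.1 mg/L.

1430 mg/L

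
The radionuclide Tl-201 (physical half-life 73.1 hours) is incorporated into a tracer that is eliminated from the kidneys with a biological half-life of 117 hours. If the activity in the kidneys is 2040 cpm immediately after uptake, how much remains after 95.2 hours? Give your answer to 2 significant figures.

1/t_eff = 1/t_phys + 1/t_biol = 1/73.1 + 1/117 = 0.022227 per hour.
t_eff = 73.1 × 117 / (73.1 + 117) ≈ 44.991 hours.
Remaining = 2040 × (1/2)^(95.2/44.991) = 2040 × (1/2)^2.116 ≈ 470.6 cpm.

470 cpm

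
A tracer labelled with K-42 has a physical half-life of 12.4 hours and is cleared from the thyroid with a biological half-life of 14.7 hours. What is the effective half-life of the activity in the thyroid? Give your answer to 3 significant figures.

1/t_eff = 1/t_phys + 1/t_biol = 1/12.4 + 1/14.7 = 0.14867 per hour.
t_eff = 12.4 × 14.7 / (12.4 + 14.7) ≈ 6.7262 hours.

6.73 hours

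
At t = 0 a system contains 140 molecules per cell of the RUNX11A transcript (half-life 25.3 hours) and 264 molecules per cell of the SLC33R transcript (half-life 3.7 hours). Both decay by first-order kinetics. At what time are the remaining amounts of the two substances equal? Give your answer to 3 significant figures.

Set 140·(1/2)^(t/25.3) = 264·(1/2)^(t/3.7).
Taking log₂: log₂(140/264) = t·(1/25.3 − 1/3.7).
log₂(0.5303) = -0.91511; 1/25.3 − 1/3.7 = -0.23074.
t = -0.91511 / -0.23074 ≈ 3.9659 hours.

3.97 hours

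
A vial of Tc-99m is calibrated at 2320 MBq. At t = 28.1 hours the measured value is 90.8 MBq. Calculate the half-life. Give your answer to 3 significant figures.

6.01 hours

A/A₀ = 90.8/2320 ≈ 0.039138.
n = log₂(25.551) ≈ 4.6753 half-lives elapsed in 28.1 hours.
t½ = 28.1/4.6753 ≈ 6.0103 hours.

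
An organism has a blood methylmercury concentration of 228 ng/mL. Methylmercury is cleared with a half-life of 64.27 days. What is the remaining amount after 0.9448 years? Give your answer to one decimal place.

Convert the elapsed time: 0.9448 years = 344.852 days.
Number of half-lives: n = 344.852/64.27 ≈ 5.3657.
Remaining = 228 × (1/2)^5.3657 = 228 × 0.024253 ≈ 5.5297 ng/mL.

5.5 ng/mL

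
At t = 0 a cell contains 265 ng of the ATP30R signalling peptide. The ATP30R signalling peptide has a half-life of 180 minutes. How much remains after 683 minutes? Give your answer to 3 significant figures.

Number of half-lives: n = 683/180 ≈ 3.7944.
Remaining = 265 × (1/2)^3.7944 = 265 × 0.072071 ≈ 19.099 ng.

19.1 ng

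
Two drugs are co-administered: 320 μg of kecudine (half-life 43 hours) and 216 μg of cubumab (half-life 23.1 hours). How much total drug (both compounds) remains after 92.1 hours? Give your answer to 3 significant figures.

kecudine: 320 × (1/2)^(92.1/43) = 320 × (1/2)^2.1419 ≈ 72.508 μg.
cubumab: 216 × (1/2)^(92.1/23.1) = 216 × (1/2)^3.987 ≈ 13.622 μg.
Total = 72.508 + 13.622 ≈ 86.13 μg.

86.1 μg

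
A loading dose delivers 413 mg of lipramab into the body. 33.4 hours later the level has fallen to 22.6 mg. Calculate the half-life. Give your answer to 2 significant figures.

8.0 hours

A/A₀ = 22.6/413 ≈ 0.054722.
n = log₂(18.274) ≈ 4.1917 half-lives elapsed in 33.4 hours.
t½ = 33.4/4.1917 ≈ 7.968 hours.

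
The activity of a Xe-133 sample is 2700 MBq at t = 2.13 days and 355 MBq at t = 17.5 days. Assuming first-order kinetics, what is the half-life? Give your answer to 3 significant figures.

5.25 days

Over Δt = 17.5 − 2.13 = 15.37 days, the level fell by a factor of 2700/355 ≈ 7.6056.
n = log₂(7.6056) ≈ 2.9271 half-lives, so t½ = 15.37/2.9271 ≈ 5.251 days.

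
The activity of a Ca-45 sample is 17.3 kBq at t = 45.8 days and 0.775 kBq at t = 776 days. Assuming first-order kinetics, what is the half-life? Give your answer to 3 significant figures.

Over Δt = 776 − 45.8 = 730.2 days, the level fell by a factor of 17.3/0.775 ≈ 22.323.
n = log₂(22.323) ≈ 4.4804 half-lives, so t½ = 730.2/4.4804 ≈ 162.98 days.

163 days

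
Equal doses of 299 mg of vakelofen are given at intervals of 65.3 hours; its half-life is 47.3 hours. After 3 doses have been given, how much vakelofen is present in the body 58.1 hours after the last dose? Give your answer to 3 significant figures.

195 mg

The 3 doses were given 188.7, 123.4, 58.1 hours ago.
Total = 299·(1/2)^(188.7/47.3) + 299·(1/2)^(123.4/47.3) + 299·(1/2)^(58.1/47.3)
      = 18.825 + 49.014 + 127.62 ≈ 195.46 mg.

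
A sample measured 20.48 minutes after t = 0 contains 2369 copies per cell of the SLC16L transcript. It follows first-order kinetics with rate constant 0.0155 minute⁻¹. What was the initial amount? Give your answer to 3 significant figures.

t½ = ln 2 / k = 0.69315 / 0.0155 ≈ 44.719 minutes.
Number of half-lives elapsed: n = 20.48/44.719 ≈ 0.45797.
A₀ = A × 2^n = 2369 × 2^0.45797 = 2369 × 1.3736 ≈ 3254.1 copies per cell.

3250 copies per cell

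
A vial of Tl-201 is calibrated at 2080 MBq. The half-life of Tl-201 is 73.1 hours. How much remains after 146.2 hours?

520 MBq

Elapsed time is 2 half-lives (146.2/73.1).
Each half-life halves the amount: 2080 × (1/2)^2 = 2080/4 = 520 MBq.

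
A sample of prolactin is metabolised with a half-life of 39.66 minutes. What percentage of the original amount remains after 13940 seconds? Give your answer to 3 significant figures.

1.72%

13940 seconds = 232.333 minutes.
n = 232.333/39.66 ≈ 5.8581 half-lives.
Fraction remaining = (1/2)^5.8581 ≈ 0.01724, i.e. 1.724%.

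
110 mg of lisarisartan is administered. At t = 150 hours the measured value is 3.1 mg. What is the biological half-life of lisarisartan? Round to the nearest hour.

A/A₀ = 3.1/110 ≈ 0.028182.
n = log₂(35.484) ≈ 5.1491 half-lives elapsed in 150 hours.
t½ = 150/5.1491 ≈ 29.131 hours.

29 hours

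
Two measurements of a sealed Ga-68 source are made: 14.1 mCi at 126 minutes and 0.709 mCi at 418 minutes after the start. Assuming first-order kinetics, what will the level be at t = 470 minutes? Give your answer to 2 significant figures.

0.42 mCi

Over Δt = 418 − 126 = 292 minutes, the level fell by a factor of 14.1/0.709 ≈ 19.887.
n = log₂(19.887) ≈ 4.3138 half-lives, so t½ = 292/4.3138 ≈ 67.69 minutes.
From t = 418 to t = 470: 0.709 × (1/2)^((470−418)/67.69) ≈ 0.41629 mCi.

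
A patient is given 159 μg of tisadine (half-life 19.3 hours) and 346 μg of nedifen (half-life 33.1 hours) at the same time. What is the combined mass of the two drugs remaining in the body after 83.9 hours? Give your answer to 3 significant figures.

67.5 μg

tisadine: 159 × (1/2)^(83.9/19.3) = 159 × (1/2)^4.3472 ≈ 7.8122 μg.
nedifen: 346 × (1/2)^(83.9/33.1) = 346 × (1/2)^2.5347 ≈ 59.709 μg.
Total = 7.8122 + 59.709 ≈ 67.522 μg.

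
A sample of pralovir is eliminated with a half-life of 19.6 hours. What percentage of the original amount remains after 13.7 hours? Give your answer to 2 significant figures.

62%

n = 13.7/19.6 ≈ 0.69898 half-lives.
Fraction remaining = (1/2)^0.69898 ≈ 0.61601, i.e. 61.601%.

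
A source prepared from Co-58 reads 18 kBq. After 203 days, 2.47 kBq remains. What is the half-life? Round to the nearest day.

71 days

A/A₀ = 2.47/18 ≈ 0.13722.
n = log₂(7.2874) ≈ 2.8654 half-lives elapsed in 203 days.
t½ = 203/2.8654 ≈ 70.845 days.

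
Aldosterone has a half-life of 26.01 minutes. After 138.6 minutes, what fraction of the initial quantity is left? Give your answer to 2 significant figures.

n = 138.6/26.01 ≈ 5.3287 half-lives.
Fraction remaining = (1/2)^5.3287 ≈ 0.024883.

0.025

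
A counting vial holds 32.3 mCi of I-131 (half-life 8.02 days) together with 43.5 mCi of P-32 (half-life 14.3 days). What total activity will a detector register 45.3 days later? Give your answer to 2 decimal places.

I-131: 32.3 × (1/2)^(45.3/8.02) = 32.3 × (1/2)^5.6484 ≈ 0.64398 mCi.
P-32: 43.5 × (1/2)^(45.3/14.3) = 43.5 × (1/2)^3.1678 ≈ 4.8403 mCi.
Total = 0.64398 + 4.8403 ≈ 5.4843 mCi.

5.48 mCi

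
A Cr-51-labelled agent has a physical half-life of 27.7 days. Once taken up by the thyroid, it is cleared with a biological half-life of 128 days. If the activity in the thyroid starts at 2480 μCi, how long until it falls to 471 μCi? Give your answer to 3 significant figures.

1/t_eff = 1/t_phys + 1/t_biol = 1/27.7 + 1/128 = 0.043914 per day.
t_eff = 27.7 × 128 / (27.7 + 128) ≈ 22.772 days.
n = log₂(2480/471) ≈ 2.3965; t = 2.3965 × 22.772 ≈ 54.574 days.

54.6 days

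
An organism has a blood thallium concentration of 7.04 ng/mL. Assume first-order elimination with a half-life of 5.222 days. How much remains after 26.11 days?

0.22 ng/mL

Elapsed time is 5 half-lives (26.11/5.222).
Each half-life halves the amount: 7.04 × (1/2)^5 = 7.04/32 = 0.22 ng/mL.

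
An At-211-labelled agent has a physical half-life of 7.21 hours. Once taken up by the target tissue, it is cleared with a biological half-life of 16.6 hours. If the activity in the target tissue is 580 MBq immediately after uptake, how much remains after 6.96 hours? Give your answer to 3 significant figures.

1/t_eff = 1/t_phys + 1/t_biol = 1/7.21 + 1/16.6 = 0.19894 per hour.
t_eff = 7.21 × 16.6 / (7.21 + 16.6) ≈ 5.0267 hours.
Remaining = 580 × (1/2)^(6.96/5.0267) = 580 × (1/2)^1.3846 ≈ 222.14 MBq.

222 MBq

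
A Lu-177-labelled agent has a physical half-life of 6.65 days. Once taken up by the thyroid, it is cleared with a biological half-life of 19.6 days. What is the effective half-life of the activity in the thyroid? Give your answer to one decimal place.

1/t_eff = 1/t_phys + 1/t_biol = 1/6.65 + 1/19.6 = 0.2014 per day.
t_eff = 6.65 × 19.6 / (6.65 + 19.6) ≈ 4.9653 days.

5.0 days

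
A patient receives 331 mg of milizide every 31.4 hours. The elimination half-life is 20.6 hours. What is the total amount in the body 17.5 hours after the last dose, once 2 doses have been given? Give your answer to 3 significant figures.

248 mg

The 2 doses were given 48.9, 17.5 hours ago.
Total = 331·(1/2)^(48.9/20.6) + 331·(1/2)^(17.5/20.6)
      = 63.863 + 183.7 ≈ 247.56 mg.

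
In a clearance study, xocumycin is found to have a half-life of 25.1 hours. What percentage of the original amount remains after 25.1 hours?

n = 25.1/25.1 ≈ 1 half-life.
Fraction remaining = (1/2)^1 ≈ 0.5, i.e. 50%.

50%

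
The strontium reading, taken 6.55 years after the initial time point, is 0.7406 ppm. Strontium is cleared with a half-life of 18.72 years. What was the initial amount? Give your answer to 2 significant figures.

Number of half-lives elapsed: n = 6.55/18.72 ≈ 0.34989.
A₀ = A × 2^n = 0.7406 × 2^0.34989 = 0.7406 × 1.2745 ≈ 0.94387 ppm.

0.94 ppm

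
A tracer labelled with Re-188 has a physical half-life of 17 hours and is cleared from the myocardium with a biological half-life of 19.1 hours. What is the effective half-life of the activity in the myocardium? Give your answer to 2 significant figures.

1/t_eff = 1/t_phys + 1/t_biol = 1/17 + 1/19.1 = 0.11118 per hour.
t_eff = 17 × 19.1 / (17 + 19.1) ≈ 8.9945 hours.

9.0 hours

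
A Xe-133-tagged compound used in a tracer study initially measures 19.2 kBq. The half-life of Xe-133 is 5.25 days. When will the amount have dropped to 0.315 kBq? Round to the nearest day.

31 days

Fraction remaining = 0.315/19.2 ≈ 0.016406.
n = log₂(19.2/0.315) = ln(60.952)/ln 2 ≈ 5.9296 half-lives.
t = n × t½ = 5.9296 × 5.25 ≈ 31.13 days.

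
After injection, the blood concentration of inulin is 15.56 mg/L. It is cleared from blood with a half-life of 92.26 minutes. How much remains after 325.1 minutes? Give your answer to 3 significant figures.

Number of half-lives: n = 325.1/92.26 ≈ 3.5237.
Remaining = 15.56 × (1/2)^3.5237 = 15.56 × 0.086946 ≈ 1.3529 mg/L.

1.35 mg/L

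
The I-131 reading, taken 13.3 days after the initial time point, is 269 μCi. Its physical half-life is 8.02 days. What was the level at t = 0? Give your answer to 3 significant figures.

849 μCi

Number of half-lives elapsed: n = 13.3/8.02 ≈ 1.6584.
A₀ = A × 2^n = 269 × 2^1.6584 = 269 × 3.1566 ≈ 849.12 μCi.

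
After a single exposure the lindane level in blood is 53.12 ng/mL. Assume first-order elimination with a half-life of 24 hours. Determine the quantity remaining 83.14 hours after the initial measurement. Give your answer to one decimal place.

Number of half-lives: n = 83.14/24 ≈ 3.4642.
Remaining = 53.12 × (1/2)^3.4642 = 53.12 × 0.090611 ≈ 4.8133 ng/mL.

4.8 ng/mL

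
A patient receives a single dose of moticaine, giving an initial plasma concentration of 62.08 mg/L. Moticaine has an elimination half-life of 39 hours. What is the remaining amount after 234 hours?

0.97 mg/L

Elapsed time is 6 half-lives (234/39).
Each half-life halves the amount: 62.08 × (1/2)^6 = 62.08/64 = 0.97 mg/L.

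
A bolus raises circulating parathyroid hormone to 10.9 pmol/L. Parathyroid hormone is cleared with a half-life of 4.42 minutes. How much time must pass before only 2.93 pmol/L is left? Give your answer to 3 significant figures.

8.38 minutes

Fraction remaining = 2.93/10.9 ≈ 0.26881.
n = log₂(10.9/2.93) = ln(3.7201)/ln 2 ≈ 1.8954 half-lives.
t = n × t½ = 1.8954 × 4.42 ≈ 8.3775 minutes.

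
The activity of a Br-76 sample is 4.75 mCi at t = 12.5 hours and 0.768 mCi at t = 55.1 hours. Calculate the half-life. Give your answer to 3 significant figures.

Over Δt = 55.1 − 12.5 = 42.6 hours, the level fell by a factor of 4.75/0.768 ≈ 6.1849.
n = log₂(6.1849) ≈ 2.6287 half-lives, so t½ = 42.6/2.6287 ≈ 16.205 hours.

16.2 hours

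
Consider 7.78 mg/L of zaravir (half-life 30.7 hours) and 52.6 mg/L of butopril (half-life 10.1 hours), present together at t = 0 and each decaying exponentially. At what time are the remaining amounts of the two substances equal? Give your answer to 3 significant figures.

Set 7.78·(1/2)^(t/30.7) = 52.6·(1/2)^(t/10.1).
Taking log₂: log₂(7.78/52.6) = t·(1/30.7 − 1/10.1).
log₂(0.14791) = -2.7572; 1/30.7 − 1/10.1 = -0.066437.
t = -2.7572 / -0.066437 ≈ 41.502 hours.

41.5 hours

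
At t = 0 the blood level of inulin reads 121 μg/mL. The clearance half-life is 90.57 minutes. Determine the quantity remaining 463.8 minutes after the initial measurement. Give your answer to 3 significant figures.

3.48 μg/mL

Number of half-lives: n = 463.8/90.57 ≈ 5.1209.
Remaining = 121 × (1/2)^5.1209 = 121 × 0.028738 ≈ 3.4773 μg/mL.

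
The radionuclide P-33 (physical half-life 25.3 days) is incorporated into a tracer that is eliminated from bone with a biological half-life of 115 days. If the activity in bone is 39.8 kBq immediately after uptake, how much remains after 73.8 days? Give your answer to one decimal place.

3.4 kBq

1/t_eff = 1/t_phys + 1/t_biol = 1/25.3 + 1/115 = 0.048221 per day.
t_eff = 25.3 × 115 / (25.3 + 115) ≈ 20.738 days.
Remaining = 39.8 × (1/2)^(73.8/20.738) = 39.8 × (1/2)^3.5587 ≈ 3.3775 kBq.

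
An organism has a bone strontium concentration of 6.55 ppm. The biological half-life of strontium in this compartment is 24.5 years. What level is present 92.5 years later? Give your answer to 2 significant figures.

Number of half-lives: n = 92.5/24.5 ≈ 3.7755.
Remaining = 6.55 × (1/2)^3.7755 = 6.55 × 0.073023 ≈ 0.4783 ppm.

0.48 ppm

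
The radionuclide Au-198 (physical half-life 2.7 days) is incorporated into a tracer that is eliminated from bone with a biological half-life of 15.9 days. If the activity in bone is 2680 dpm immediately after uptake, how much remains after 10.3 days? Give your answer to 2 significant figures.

120 dpm

1/t_eff = 1/t_phys + 1/t_biol = 1/2.7 + 1/15.9 = 0.43326 per day.
t_eff = 2.7 × 15.9 / (2.7 + 15.9) ≈ 2.3081 days.
Remaining = 2680 × (1/2)^(10.3/2.3081) = 2680 × (1/2)^4.4626 ≈ 121.55 dpm.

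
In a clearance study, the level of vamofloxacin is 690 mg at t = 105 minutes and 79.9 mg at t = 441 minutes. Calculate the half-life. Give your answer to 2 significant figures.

110 minutes

Over Δt = 441 − 105 = 336 minutes, the level fell by a factor of 690/79.9 ≈ 8.6358.
n = log₂(8.6358) ≈ 3.1103 half-lives, so t½ = 336/3.1103 ≈ 108.03 minutes.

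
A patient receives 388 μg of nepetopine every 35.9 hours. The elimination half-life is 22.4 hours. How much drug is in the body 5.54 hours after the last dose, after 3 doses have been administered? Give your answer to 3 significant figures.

470 μg

The 3 doses were given 77.34, 41.44, 5.54 hours ago.
Total = 388·(1/2)^(77.34/22.4) + 388·(1/2)^(41.44/22.4) + 388·(1/2)^(5.54/22.4)
      = 35.438 + 107.63 + 326.87 ≈ 469.94 μg.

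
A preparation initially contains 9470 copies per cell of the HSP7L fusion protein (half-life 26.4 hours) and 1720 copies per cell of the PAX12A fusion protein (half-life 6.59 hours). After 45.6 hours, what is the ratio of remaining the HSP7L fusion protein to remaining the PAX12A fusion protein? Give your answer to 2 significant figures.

HSP7L fusion protein: 9470 × (1/2)^(45.6/26.4) = 9470 × (1/2)^1.7273 ≈ 2860.2 copies per cell.
PAX12A fusion protein: 1720 × (1/2)^(45.6/6.59) = 1720 × (1/2)^6.9196 ≈ 14.208 copies per cell.
Ratio ≈ 2860.2 / 14.208 ≈ 201.31.

200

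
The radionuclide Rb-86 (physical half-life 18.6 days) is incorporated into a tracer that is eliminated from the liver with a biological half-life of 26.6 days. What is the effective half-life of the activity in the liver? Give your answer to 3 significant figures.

10.9 days

1/t_eff = 1/t_phys + 1/t_biol = 1/18.6 + 1/26.6 = 0.091357 per day.
t_eff = 18.6 × 26.6 / (18.6 + 26.6) ≈ 10.946 days.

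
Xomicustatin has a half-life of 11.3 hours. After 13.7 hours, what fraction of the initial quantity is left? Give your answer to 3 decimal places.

n = 13.7/11.3 ≈ 1.2124 half-lives.
Fraction remaining = (1/2)^1.2124 ≈ 0.43155.

0.432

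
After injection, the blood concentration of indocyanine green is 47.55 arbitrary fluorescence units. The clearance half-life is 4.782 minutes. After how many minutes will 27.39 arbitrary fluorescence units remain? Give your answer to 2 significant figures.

3.8 minutes

Fraction remaining = 27.39/47.55 ≈ 0.57603.
n = log₂(47.55/27.39) = ln(1.736)/ln 2 ≈ 0.7958 half-lives.
t = n × t½ = 0.7958 × 4.782 ≈ 3.8055 minutes.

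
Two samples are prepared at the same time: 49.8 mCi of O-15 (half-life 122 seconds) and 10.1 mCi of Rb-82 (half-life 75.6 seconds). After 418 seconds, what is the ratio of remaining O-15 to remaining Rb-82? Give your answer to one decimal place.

21.2

O-15: 49.8 × (1/2)^(418/122) = 49.8 × (1/2)^3.4262 ≈ 4.6327 mCi.
Rb-82: 10.1 × (1/2)^(418/75.6) = 10.1 × (1/2)^5.5291 ≈ 0.21872 mCi.
Ratio ≈ 4.6327 / 0.21872 ≈ 21.18.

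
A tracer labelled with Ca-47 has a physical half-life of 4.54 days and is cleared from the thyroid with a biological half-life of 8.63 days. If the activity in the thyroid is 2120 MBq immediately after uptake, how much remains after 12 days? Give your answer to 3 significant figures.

1/t_eff = 1/t_phys + 1/t_biol = 1/4.54 + 1/8.63 = 0.33614 per day.
t_eff = 4.54 × 8.63 / (4.54 + 8.63) ≈ 2.975 days.
Remaining = 2120 × (1/2)^(12/2.975) = 2120 × (1/2)^4.0337 ≈ 129.44 MBq.

129 MBq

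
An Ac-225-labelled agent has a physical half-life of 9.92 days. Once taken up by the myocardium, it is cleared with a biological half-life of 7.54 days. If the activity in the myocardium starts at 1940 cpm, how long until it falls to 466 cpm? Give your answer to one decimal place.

1/t_eff = 1/t_phys + 1/t_biol = 1/9.92 + 1/7.54 = 0.23343 per day.
t_eff = 9.92 × 7.54 / (9.92 + 7.54) ≈ 4.2839 days.
n = log₂(1940/466) ≈ 2.0577; t = 2.0577 × 4.2839 ≈ 8.8148 days.

8.8 days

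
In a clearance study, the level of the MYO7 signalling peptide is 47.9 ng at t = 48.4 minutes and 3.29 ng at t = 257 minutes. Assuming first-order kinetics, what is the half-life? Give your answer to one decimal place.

54.0 minutes

Over Δt = 257 − 48.4 = 208.6 minutes, the level fell by a factor of 47.9/3.29 ≈ 14.559.
n = log₂(14.559) ≈ 3.8639 half-lives, so t½ = 208.6/3.8639 ≈ 53.987 minutes.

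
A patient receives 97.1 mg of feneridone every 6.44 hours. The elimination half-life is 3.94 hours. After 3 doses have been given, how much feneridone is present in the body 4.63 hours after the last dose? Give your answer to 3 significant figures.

The 3 doses were given 17.51, 11.07, 4.63 hours ago.
Total = 97.1·(1/2)^(17.51/3.94) + 97.1·(1/2)^(11.07/3.94) + 97.1·(1/2)^(4.63/3.94)
      = 4.4606 + 13.849 + 43 ≈ 61.31 mg.

61.3 mg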